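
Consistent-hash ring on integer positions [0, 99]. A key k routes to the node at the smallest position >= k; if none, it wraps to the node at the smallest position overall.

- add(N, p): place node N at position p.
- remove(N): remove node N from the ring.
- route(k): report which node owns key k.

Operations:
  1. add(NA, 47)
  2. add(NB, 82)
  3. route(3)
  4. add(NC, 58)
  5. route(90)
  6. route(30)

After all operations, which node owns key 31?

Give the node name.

Op 1: add NA@47 -> ring=[47:NA]
Op 2: add NB@82 -> ring=[47:NA,82:NB]
Op 3: route key 3: smallest pos >= 3 is 47 -> NA
Op 4: add NC@58 -> ring=[47:NA,58:NC,82:NB]
Op 5: route key 90: none >= 90, wrap to smallest pos 47 -> NA
Op 6: route key 30: smallest pos >= 30 is 47 -> NA
Final route key 31: smallest pos >= 31 is 47 -> NA

Answer: NA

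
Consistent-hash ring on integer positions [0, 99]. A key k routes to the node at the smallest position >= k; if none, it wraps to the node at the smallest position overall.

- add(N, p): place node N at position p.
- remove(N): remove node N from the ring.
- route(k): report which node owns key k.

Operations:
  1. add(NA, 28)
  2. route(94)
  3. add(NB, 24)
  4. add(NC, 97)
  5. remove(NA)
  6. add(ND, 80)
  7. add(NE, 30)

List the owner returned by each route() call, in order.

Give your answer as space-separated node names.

Answer: NA

Derivation:
Op 1: add NA@28 -> ring=[28:NA]
Op 2: route key 94: none >= 94, wrap to smallest pos 28 -> NA
Op 3: add NB@24 -> ring=[24:NB,28:NA]
Op 4: add NC@97 -> ring=[24:NB,28:NA,97:NC]
Op 5: remove NA -> ring=[24:NB,97:NC]
Op 6: add ND@80 -> ring=[24:NB,80:ND,97:NC]
Op 7: add NE@30 -> ring=[24:NB,30:NE,80:ND,97:NC]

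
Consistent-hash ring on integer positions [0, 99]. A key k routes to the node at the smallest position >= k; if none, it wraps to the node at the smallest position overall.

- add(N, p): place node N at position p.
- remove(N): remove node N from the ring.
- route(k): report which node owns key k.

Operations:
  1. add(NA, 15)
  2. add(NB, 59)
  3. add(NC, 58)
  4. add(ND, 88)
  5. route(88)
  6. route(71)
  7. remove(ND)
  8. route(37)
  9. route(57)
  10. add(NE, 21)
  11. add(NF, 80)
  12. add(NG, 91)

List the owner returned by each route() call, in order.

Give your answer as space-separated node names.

Answer: ND ND NC NC

Derivation:
Op 1: add NA@15 -> ring=[15:NA]
Op 2: add NB@59 -> ring=[15:NA,59:NB]
Op 3: add NC@58 -> ring=[15:NA,58:NC,59:NB]
Op 4: add ND@88 -> ring=[15:NA,58:NC,59:NB,88:ND]
Op 5: route key 88: smallest pos >= 88 is 88 -> ND
Op 6: route key 71: smallest pos >= 71 is 88 -> ND
Op 7: remove ND -> ring=[15:NA,58:NC,59:NB]
Op 8: route key 37: smallest pos >= 37 is 58 -> NC
Op 9: route key 57: smallest pos >= 57 is 58 -> NC
Op 10: add NE@21 -> ring=[15:NA,21:NE,58:NC,59:NB]
Op 11: add NF@80 -> ring=[15:NA,21:NE,58:NC,59:NB,80:NF]
Op 12: add NG@91 -> ring=[15:NA,21:NE,58:NC,59:NB,80:NF,91:NG]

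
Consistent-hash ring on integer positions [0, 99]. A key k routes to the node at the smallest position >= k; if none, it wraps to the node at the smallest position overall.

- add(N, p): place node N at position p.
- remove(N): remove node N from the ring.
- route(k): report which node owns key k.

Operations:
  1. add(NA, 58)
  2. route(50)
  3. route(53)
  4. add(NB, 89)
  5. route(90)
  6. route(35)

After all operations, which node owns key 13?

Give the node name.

Op 1: add NA@58 -> ring=[58:NA]
Op 2: route key 50: smallest pos >= 50 is 58 -> NA
Op 3: route key 53: smallest pos >= 53 is 58 -> NA
Op 4: add NB@89 -> ring=[58:NA,89:NB]
Op 5: route key 90: none >= 90, wrap to smallest pos 58 -> NA
Op 6: route key 35: smallest pos >= 35 is 58 -> NA
Final route key 13: smallest pos >= 13 is 58 -> NA

Answer: NA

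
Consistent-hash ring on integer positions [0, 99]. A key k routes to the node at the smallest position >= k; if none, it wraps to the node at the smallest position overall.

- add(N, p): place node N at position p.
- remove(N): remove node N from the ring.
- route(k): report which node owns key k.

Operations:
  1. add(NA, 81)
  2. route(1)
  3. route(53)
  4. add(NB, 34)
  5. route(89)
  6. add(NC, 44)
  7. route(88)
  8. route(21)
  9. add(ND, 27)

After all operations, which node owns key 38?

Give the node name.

Op 1: add NA@81 -> ring=[81:NA]
Op 2: route key 1: smallest pos >= 1 is 81 -> NA
Op 3: route key 53: smallest pos >= 53 is 81 -> NA
Op 4: add NB@34 -> ring=[34:NB,81:NA]
Op 5: route key 89: none >= 89, wrap to smallest pos 34 -> NB
Op 6: add NC@44 -> ring=[34:NB,44:NC,81:NA]
Op 7: route key 88: none >= 88, wrap to smallest pos 34 -> NB
Op 8: route key 21: smallest pos >= 21 is 34 -> NB
Op 9: add ND@27 -> ring=[27:ND,34:NB,44:NC,81:NA]
Final route key 38: smallest pos >= 38 is 44 -> NC

Answer: NC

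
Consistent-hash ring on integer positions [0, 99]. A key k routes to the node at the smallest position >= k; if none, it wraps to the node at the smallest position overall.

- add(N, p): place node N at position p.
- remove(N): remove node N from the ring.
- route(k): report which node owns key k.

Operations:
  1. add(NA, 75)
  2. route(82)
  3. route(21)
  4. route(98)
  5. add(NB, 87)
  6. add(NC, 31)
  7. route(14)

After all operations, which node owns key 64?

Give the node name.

Op 1: add NA@75 -> ring=[75:NA]
Op 2: route key 82: none >= 82, wrap to smallest pos 75 -> NA
Op 3: route key 21: smallest pos >= 21 is 75 -> NA
Op 4: route key 98: none >= 98, wrap to smallest pos 75 -> NA
Op 5: add NB@87 -> ring=[75:NA,87:NB]
Op 6: add NC@31 -> ring=[31:NC,75:NA,87:NB]
Op 7: route key 14: smallest pos >= 14 is 31 -> NC
Final route key 64: smallest pos >= 64 is 75 -> NA

Answer: NA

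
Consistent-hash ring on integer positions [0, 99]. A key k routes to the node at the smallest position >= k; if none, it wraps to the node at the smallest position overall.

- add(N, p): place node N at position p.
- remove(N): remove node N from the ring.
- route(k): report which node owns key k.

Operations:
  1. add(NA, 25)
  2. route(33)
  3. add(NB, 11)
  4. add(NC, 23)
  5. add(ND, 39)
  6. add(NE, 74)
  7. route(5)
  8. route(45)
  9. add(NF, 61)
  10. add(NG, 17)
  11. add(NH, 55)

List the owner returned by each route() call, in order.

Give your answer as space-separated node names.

Answer: NA NB NE

Derivation:
Op 1: add NA@25 -> ring=[25:NA]
Op 2: route key 33: none >= 33, wrap to smallest pos 25 -> NA
Op 3: add NB@11 -> ring=[11:NB,25:NA]
Op 4: add NC@23 -> ring=[11:NB,23:NC,25:NA]
Op 5: add ND@39 -> ring=[11:NB,23:NC,25:NA,39:ND]
Op 6: add NE@74 -> ring=[11:NB,23:NC,25:NA,39:ND,74:NE]
Op 7: route key 5: smallest pos >= 5 is 11 -> NB
Op 8: route key 45: smallest pos >= 45 is 74 -> NE
Op 9: add NF@61 -> ring=[11:NB,23:NC,25:NA,39:ND,61:NF,74:NE]
Op 10: add NG@17 -> ring=[11:NB,17:NG,23:NC,25:NA,39:ND,61:NF,74:NE]
Op 11: add NH@55 -> ring=[11:NB,17:NG,23:NC,25:NA,39:ND,55:NH,61:NF,74:NE]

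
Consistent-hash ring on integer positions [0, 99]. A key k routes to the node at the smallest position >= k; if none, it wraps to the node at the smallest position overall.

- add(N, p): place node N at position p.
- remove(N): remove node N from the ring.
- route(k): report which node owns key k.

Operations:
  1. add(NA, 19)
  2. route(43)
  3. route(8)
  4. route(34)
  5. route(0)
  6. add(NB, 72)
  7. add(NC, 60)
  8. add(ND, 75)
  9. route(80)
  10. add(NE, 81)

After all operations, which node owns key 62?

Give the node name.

Op 1: add NA@19 -> ring=[19:NA]
Op 2: route key 43: none >= 43, wrap to smallest pos 19 -> NA
Op 3: route key 8: smallest pos >= 8 is 19 -> NA
Op 4: route key 34: none >= 34, wrap to smallest pos 19 -> NA
Op 5: route key 0: smallest pos >= 0 is 19 -> NA
Op 6: add NB@72 -> ring=[19:NA,72:NB]
Op 7: add NC@60 -> ring=[19:NA,60:NC,72:NB]
Op 8: add ND@75 -> ring=[19:NA,60:NC,72:NB,75:ND]
Op 9: route key 80: none >= 80, wrap to smallest pos 19 -> NA
Op 10: add NE@81 -> ring=[19:NA,60:NC,72:NB,75:ND,81:NE]
Final route key 62: smallest pos >= 62 is 72 -> NB

Answer: NB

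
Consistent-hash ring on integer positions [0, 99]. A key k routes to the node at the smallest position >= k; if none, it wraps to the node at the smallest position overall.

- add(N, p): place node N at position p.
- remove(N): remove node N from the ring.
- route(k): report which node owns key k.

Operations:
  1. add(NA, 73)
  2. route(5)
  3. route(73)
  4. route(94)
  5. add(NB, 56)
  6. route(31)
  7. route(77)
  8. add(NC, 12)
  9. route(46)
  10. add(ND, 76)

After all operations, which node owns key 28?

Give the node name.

Op 1: add NA@73 -> ring=[73:NA]
Op 2: route key 5: smallest pos >= 5 is 73 -> NA
Op 3: route key 73: smallest pos >= 73 is 73 -> NA
Op 4: route key 94: none >= 94, wrap to smallest pos 73 -> NA
Op 5: add NB@56 -> ring=[56:NB,73:NA]
Op 6: route key 31: smallest pos >= 31 is 56 -> NB
Op 7: route key 77: none >= 77, wrap to smallest pos 56 -> NB
Op 8: add NC@12 -> ring=[12:NC,56:NB,73:NA]
Op 9: route key 46: smallest pos >= 46 is 56 -> NB
Op 10: add ND@76 -> ring=[12:NC,56:NB,73:NA,76:ND]
Final route key 28: smallest pos >= 28 is 56 -> NB

Answer: NB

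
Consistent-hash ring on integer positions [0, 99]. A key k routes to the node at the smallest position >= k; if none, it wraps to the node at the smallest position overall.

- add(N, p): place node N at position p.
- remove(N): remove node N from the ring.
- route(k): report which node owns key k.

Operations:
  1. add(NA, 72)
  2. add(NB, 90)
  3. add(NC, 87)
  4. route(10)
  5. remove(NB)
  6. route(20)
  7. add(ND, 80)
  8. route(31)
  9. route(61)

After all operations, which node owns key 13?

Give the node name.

Answer: NA

Derivation:
Op 1: add NA@72 -> ring=[72:NA]
Op 2: add NB@90 -> ring=[72:NA,90:NB]
Op 3: add NC@87 -> ring=[72:NA,87:NC,90:NB]
Op 4: route key 10: smallest pos >= 10 is 72 -> NA
Op 5: remove NB -> ring=[72:NA,87:NC]
Op 6: route key 20: smallest pos >= 20 is 72 -> NA
Op 7: add ND@80 -> ring=[72:NA,80:ND,87:NC]
Op 8: route key 31: smallest pos >= 31 is 72 -> NA
Op 9: route key 61: smallest pos >= 61 is 72 -> NA
Final route key 13: smallest pos >= 13 is 72 -> NA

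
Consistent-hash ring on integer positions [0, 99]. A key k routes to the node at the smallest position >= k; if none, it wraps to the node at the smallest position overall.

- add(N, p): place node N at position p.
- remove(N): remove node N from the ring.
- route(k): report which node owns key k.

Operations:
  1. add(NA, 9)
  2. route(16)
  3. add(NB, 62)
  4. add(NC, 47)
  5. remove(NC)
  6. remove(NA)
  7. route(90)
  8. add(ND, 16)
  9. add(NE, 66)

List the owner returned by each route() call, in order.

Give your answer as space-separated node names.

Op 1: add NA@9 -> ring=[9:NA]
Op 2: route key 16: none >= 16, wrap to smallest pos 9 -> NA
Op 3: add NB@62 -> ring=[9:NA,62:NB]
Op 4: add NC@47 -> ring=[9:NA,47:NC,62:NB]
Op 5: remove NC -> ring=[9:NA,62:NB]
Op 6: remove NA -> ring=[62:NB]
Op 7: route key 90: none >= 90, wrap to smallest pos 62 -> NB
Op 8: add ND@16 -> ring=[16:ND,62:NB]
Op 9: add NE@66 -> ring=[16:ND,62:NB,66:NE]

Answer: NA NB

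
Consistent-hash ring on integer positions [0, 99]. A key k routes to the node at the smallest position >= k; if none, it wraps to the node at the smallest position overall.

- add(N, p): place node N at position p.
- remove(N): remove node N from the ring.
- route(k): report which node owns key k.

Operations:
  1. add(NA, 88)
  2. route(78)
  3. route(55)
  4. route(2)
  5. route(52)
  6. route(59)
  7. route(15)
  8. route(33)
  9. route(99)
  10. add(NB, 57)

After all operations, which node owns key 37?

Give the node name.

Answer: NB

Derivation:
Op 1: add NA@88 -> ring=[88:NA]
Op 2: route key 78: smallest pos >= 78 is 88 -> NA
Op 3: route key 55: smallest pos >= 55 is 88 -> NA
Op 4: route key 2: smallest pos >= 2 is 88 -> NA
Op 5: route key 52: smallest pos >= 52 is 88 -> NA
Op 6: route key 59: smallest pos >= 59 is 88 -> NA
Op 7: route key 15: smallest pos >= 15 is 88 -> NA
Op 8: route key 33: smallest pos >= 33 is 88 -> NA
Op 9: route key 99: none >= 99, wrap to smallest pos 88 -> NA
Op 10: add NB@57 -> ring=[57:NB,88:NA]
Final route key 37: smallest pos >= 37 is 57 -> NB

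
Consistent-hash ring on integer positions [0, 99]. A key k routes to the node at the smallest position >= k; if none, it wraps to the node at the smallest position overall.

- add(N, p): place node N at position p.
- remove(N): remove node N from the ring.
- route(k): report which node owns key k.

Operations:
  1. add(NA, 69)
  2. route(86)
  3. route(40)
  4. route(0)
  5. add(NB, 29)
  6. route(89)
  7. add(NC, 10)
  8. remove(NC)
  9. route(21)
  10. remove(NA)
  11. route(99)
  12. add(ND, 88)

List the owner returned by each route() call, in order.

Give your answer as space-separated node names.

Op 1: add NA@69 -> ring=[69:NA]
Op 2: route key 86: none >= 86, wrap to smallest pos 69 -> NA
Op 3: route key 40: smallest pos >= 40 is 69 -> NA
Op 4: route key 0: smallest pos >= 0 is 69 -> NA
Op 5: add NB@29 -> ring=[29:NB,69:NA]
Op 6: route key 89: none >= 89, wrap to smallest pos 29 -> NB
Op 7: add NC@10 -> ring=[10:NC,29:NB,69:NA]
Op 8: remove NC -> ring=[29:NB,69:NA]
Op 9: route key 21: smallest pos >= 21 is 29 -> NB
Op 10: remove NA -> ring=[29:NB]
Op 11: route key 99: none >= 99, wrap to smallest pos 29 -> NB
Op 12: add ND@88 -> ring=[29:NB,88:ND]

Answer: NA NA NA NB NB NB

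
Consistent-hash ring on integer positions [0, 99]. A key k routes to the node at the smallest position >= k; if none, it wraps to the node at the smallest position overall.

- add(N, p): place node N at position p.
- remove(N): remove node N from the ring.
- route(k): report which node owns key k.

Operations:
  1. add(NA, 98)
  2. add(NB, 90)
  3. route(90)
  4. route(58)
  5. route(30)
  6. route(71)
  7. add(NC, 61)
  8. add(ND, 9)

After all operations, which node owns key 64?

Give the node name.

Answer: NB

Derivation:
Op 1: add NA@98 -> ring=[98:NA]
Op 2: add NB@90 -> ring=[90:NB,98:NA]
Op 3: route key 90: smallest pos >= 90 is 90 -> NB
Op 4: route key 58: smallest pos >= 58 is 90 -> NB
Op 5: route key 30: smallest pos >= 30 is 90 -> NB
Op 6: route key 71: smallest pos >= 71 is 90 -> NB
Op 7: add NC@61 -> ring=[61:NC,90:NB,98:NA]
Op 8: add ND@9 -> ring=[9:ND,61:NC,90:NB,98:NA]
Final route key 64: smallest pos >= 64 is 90 -> NB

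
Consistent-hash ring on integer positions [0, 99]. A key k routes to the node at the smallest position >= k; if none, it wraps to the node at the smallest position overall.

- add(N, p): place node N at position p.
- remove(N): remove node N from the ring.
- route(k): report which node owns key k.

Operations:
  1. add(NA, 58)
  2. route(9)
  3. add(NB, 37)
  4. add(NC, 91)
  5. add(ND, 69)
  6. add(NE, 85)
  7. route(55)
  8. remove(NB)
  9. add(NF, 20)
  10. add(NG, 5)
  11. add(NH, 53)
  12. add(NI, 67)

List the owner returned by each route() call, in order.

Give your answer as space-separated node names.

Op 1: add NA@58 -> ring=[58:NA]
Op 2: route key 9: smallest pos >= 9 is 58 -> NA
Op 3: add NB@37 -> ring=[37:NB,58:NA]
Op 4: add NC@91 -> ring=[37:NB,58:NA,91:NC]
Op 5: add ND@69 -> ring=[37:NB,58:NA,69:ND,91:NC]
Op 6: add NE@85 -> ring=[37:NB,58:NA,69:ND,85:NE,91:NC]
Op 7: route key 55: smallest pos >= 55 is 58 -> NA
Op 8: remove NB -> ring=[58:NA,69:ND,85:NE,91:NC]
Op 9: add NF@20 -> ring=[20:NF,58:NA,69:ND,85:NE,91:NC]
Op 10: add NG@5 -> ring=[5:NG,20:NF,58:NA,69:ND,85:NE,91:NC]
Op 11: add NH@53 -> ring=[5:NG,20:NF,53:NH,58:NA,69:ND,85:NE,91:NC]
Op 12: add NI@67 -> ring=[5:NG,20:NF,53:NH,58:NA,67:NI,69:ND,85:NE,91:NC]

Answer: NA NA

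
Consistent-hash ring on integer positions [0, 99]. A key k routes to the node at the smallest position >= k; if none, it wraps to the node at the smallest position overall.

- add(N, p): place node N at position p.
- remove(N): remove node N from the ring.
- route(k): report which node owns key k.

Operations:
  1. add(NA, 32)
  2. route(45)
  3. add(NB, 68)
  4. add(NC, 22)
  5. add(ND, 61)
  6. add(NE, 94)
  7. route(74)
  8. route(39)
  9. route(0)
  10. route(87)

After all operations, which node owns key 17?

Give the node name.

Op 1: add NA@32 -> ring=[32:NA]
Op 2: route key 45: none >= 45, wrap to smallest pos 32 -> NA
Op 3: add NB@68 -> ring=[32:NA,68:NB]
Op 4: add NC@22 -> ring=[22:NC,32:NA,68:NB]
Op 5: add ND@61 -> ring=[22:NC,32:NA,61:ND,68:NB]
Op 6: add NE@94 -> ring=[22:NC,32:NA,61:ND,68:NB,94:NE]
Op 7: route key 74: smallest pos >= 74 is 94 -> NE
Op 8: route key 39: smallest pos >= 39 is 61 -> ND
Op 9: route key 0: smallest pos >= 0 is 22 -> NC
Op 10: route key 87: smallest pos >= 87 is 94 -> NE
Final route key 17: smallest pos >= 17 is 22 -> NC

Answer: NC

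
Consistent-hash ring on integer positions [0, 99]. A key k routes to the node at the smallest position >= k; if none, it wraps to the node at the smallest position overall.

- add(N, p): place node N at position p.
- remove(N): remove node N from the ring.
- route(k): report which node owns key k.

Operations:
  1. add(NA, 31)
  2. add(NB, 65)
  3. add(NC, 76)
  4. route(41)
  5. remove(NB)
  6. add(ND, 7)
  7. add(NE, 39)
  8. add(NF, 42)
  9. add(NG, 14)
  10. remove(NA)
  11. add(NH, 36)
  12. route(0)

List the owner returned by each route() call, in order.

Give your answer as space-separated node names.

Answer: NB ND

Derivation:
Op 1: add NA@31 -> ring=[31:NA]
Op 2: add NB@65 -> ring=[31:NA,65:NB]
Op 3: add NC@76 -> ring=[31:NA,65:NB,76:NC]
Op 4: route key 41: smallest pos >= 41 is 65 -> NB
Op 5: remove NB -> ring=[31:NA,76:NC]
Op 6: add ND@7 -> ring=[7:ND,31:NA,76:NC]
Op 7: add NE@39 -> ring=[7:ND,31:NA,39:NE,76:NC]
Op 8: add NF@42 -> ring=[7:ND,31:NA,39:NE,42:NF,76:NC]
Op 9: add NG@14 -> ring=[7:ND,14:NG,31:NA,39:NE,42:NF,76:NC]
Op 10: remove NA -> ring=[7:ND,14:NG,39:NE,42:NF,76:NC]
Op 11: add NH@36 -> ring=[7:ND,14:NG,36:NH,39:NE,42:NF,76:NC]
Op 12: route key 0: smallest pos >= 0 is 7 -> ND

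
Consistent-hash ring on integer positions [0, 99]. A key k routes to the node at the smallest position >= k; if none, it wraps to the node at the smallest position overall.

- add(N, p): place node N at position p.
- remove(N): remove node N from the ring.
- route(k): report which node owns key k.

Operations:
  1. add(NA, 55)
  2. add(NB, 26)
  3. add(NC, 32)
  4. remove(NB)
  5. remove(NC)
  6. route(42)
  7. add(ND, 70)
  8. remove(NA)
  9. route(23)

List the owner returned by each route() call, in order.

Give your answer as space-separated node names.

Op 1: add NA@55 -> ring=[55:NA]
Op 2: add NB@26 -> ring=[26:NB,55:NA]
Op 3: add NC@32 -> ring=[26:NB,32:NC,55:NA]
Op 4: remove NB -> ring=[32:NC,55:NA]
Op 5: remove NC -> ring=[55:NA]
Op 6: route key 42: smallest pos >= 42 is 55 -> NA
Op 7: add ND@70 -> ring=[55:NA,70:ND]
Op 8: remove NA -> ring=[70:ND]
Op 9: route key 23: smallest pos >= 23 is 70 -> ND

Answer: NA ND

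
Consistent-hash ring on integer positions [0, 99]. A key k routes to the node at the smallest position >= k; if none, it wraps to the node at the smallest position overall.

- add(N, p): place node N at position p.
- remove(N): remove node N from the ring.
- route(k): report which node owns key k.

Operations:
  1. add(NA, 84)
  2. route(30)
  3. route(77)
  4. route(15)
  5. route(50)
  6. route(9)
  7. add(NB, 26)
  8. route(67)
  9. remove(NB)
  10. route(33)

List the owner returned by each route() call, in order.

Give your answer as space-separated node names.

Op 1: add NA@84 -> ring=[84:NA]
Op 2: route key 30: smallest pos >= 30 is 84 -> NA
Op 3: route key 77: smallest pos >= 77 is 84 -> NA
Op 4: route key 15: smallest pos >= 15 is 84 -> NA
Op 5: route key 50: smallest pos >= 50 is 84 -> NA
Op 6: route key 9: smallest pos >= 9 is 84 -> NA
Op 7: add NB@26 -> ring=[26:NB,84:NA]
Op 8: route key 67: smallest pos >= 67 is 84 -> NA
Op 9: remove NB -> ring=[84:NA]
Op 10: route key 33: smallest pos >= 33 is 84 -> NA

Answer: NA NA NA NA NA NA NA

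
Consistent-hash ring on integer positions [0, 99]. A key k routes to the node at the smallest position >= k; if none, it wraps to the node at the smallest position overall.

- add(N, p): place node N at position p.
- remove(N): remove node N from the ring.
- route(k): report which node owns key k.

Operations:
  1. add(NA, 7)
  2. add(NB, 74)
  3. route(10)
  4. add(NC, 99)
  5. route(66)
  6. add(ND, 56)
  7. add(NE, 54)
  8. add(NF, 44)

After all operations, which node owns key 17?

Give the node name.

Op 1: add NA@7 -> ring=[7:NA]
Op 2: add NB@74 -> ring=[7:NA,74:NB]
Op 3: route key 10: smallest pos >= 10 is 74 -> NB
Op 4: add NC@99 -> ring=[7:NA,74:NB,99:NC]
Op 5: route key 66: smallest pos >= 66 is 74 -> NB
Op 6: add ND@56 -> ring=[7:NA,56:ND,74:NB,99:NC]
Op 7: add NE@54 -> ring=[7:NA,54:NE,56:ND,74:NB,99:NC]
Op 8: add NF@44 -> ring=[7:NA,44:NF,54:NE,56:ND,74:NB,99:NC]
Final route key 17: smallest pos >= 17 is 44 -> NF

Answer: NF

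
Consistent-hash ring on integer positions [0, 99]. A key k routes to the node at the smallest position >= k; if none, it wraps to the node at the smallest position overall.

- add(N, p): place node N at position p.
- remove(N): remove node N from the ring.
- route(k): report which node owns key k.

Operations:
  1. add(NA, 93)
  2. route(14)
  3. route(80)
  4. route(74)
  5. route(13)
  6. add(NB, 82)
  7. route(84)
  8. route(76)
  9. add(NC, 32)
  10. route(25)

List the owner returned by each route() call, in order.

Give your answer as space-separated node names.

Op 1: add NA@93 -> ring=[93:NA]
Op 2: route key 14: smallest pos >= 14 is 93 -> NA
Op 3: route key 80: smallest pos >= 80 is 93 -> NA
Op 4: route key 74: smallest pos >= 74 is 93 -> NA
Op 5: route key 13: smallest pos >= 13 is 93 -> NA
Op 6: add NB@82 -> ring=[82:NB,93:NA]
Op 7: route key 84: smallest pos >= 84 is 93 -> NA
Op 8: route key 76: smallest pos >= 76 is 82 -> NB
Op 9: add NC@32 -> ring=[32:NC,82:NB,93:NA]
Op 10: route key 25: smallest pos >= 25 is 32 -> NC

Answer: NA NA NA NA NA NB NC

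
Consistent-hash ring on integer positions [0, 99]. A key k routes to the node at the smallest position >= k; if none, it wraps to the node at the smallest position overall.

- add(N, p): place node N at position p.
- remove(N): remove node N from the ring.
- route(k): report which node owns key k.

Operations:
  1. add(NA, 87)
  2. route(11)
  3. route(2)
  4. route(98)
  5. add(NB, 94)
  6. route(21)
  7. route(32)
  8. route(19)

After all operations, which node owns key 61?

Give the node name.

Op 1: add NA@87 -> ring=[87:NA]
Op 2: route key 11: smallest pos >= 11 is 87 -> NA
Op 3: route key 2: smallest pos >= 2 is 87 -> NA
Op 4: route key 98: none >= 98, wrap to smallest pos 87 -> NA
Op 5: add NB@94 -> ring=[87:NA,94:NB]
Op 6: route key 21: smallest pos >= 21 is 87 -> NA
Op 7: route key 32: smallest pos >= 32 is 87 -> NA
Op 8: route key 19: smallest pos >= 19 is 87 -> NA
Final route key 61: smallest pos >= 61 is 87 -> NA

Answer: NA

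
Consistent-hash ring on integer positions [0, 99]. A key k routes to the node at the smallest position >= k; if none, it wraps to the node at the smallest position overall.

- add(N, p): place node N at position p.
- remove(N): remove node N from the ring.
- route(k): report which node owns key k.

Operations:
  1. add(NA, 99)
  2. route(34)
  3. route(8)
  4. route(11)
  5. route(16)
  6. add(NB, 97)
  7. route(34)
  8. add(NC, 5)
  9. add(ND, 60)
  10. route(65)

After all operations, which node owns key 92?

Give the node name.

Answer: NB

Derivation:
Op 1: add NA@99 -> ring=[99:NA]
Op 2: route key 34: smallest pos >= 34 is 99 -> NA
Op 3: route key 8: smallest pos >= 8 is 99 -> NA
Op 4: route key 11: smallest pos >= 11 is 99 -> NA
Op 5: route key 16: smallest pos >= 16 is 99 -> NA
Op 6: add NB@97 -> ring=[97:NB,99:NA]
Op 7: route key 34: smallest pos >= 34 is 97 -> NB
Op 8: add NC@5 -> ring=[5:NC,97:NB,99:NA]
Op 9: add ND@60 -> ring=[5:NC,60:ND,97:NB,99:NA]
Op 10: route key 65: smallest pos >= 65 is 97 -> NB
Final route key 92: smallest pos >= 92 is 97 -> NB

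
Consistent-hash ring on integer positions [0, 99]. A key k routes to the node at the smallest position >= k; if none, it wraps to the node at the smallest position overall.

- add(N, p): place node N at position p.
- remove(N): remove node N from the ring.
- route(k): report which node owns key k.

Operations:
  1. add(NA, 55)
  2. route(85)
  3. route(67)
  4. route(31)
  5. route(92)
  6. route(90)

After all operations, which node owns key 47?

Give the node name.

Answer: NA

Derivation:
Op 1: add NA@55 -> ring=[55:NA]
Op 2: route key 85: none >= 85, wrap to smallest pos 55 -> NA
Op 3: route key 67: none >= 67, wrap to smallest pos 55 -> NA
Op 4: route key 31: smallest pos >= 31 is 55 -> NA
Op 5: route key 92: none >= 92, wrap to smallest pos 55 -> NA
Op 6: route key 90: none >= 90, wrap to smallest pos 55 -> NA
Final route key 47: smallest pos >= 47 is 55 -> NA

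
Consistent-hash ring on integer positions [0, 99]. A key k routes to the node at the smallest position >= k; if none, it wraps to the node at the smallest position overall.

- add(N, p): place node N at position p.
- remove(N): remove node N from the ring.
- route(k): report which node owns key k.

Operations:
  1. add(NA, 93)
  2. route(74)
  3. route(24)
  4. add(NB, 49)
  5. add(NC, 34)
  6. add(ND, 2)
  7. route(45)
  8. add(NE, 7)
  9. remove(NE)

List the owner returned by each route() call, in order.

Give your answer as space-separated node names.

Answer: NA NA NB

Derivation:
Op 1: add NA@93 -> ring=[93:NA]
Op 2: route key 74: smallest pos >= 74 is 93 -> NA
Op 3: route key 24: smallest pos >= 24 is 93 -> NA
Op 4: add NB@49 -> ring=[49:NB,93:NA]
Op 5: add NC@34 -> ring=[34:NC,49:NB,93:NA]
Op 6: add ND@2 -> ring=[2:ND,34:NC,49:NB,93:NA]
Op 7: route key 45: smallest pos >= 45 is 49 -> NB
Op 8: add NE@7 -> ring=[2:ND,7:NE,34:NC,49:NB,93:NA]
Op 9: remove NE -> ring=[2:ND,34:NC,49:NB,93:NA]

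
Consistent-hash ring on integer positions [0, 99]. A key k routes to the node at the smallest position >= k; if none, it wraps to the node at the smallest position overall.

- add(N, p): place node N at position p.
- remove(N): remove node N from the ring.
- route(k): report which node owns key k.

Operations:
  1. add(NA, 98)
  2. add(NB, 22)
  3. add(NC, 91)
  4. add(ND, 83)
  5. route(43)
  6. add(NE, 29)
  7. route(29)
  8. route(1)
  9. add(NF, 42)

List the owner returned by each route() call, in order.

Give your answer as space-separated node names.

Op 1: add NA@98 -> ring=[98:NA]
Op 2: add NB@22 -> ring=[22:NB,98:NA]
Op 3: add NC@91 -> ring=[22:NB,91:NC,98:NA]
Op 4: add ND@83 -> ring=[22:NB,83:ND,91:NC,98:NA]
Op 5: route key 43: smallest pos >= 43 is 83 -> ND
Op 6: add NE@29 -> ring=[22:NB,29:NE,83:ND,91:NC,98:NA]
Op 7: route key 29: smallest pos >= 29 is 29 -> NE
Op 8: route key 1: smallest pos >= 1 is 22 -> NB
Op 9: add NF@42 -> ring=[22:NB,29:NE,42:NF,83:ND,91:NC,98:NA]

Answer: ND NE NB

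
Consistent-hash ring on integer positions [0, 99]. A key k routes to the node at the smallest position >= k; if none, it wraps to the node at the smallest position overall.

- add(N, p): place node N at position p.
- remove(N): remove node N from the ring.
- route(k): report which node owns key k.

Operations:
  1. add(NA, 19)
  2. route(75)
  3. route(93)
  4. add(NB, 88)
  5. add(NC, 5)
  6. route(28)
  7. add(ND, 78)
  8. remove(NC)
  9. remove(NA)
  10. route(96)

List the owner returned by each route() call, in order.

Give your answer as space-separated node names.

Answer: NA NA NB ND

Derivation:
Op 1: add NA@19 -> ring=[19:NA]
Op 2: route key 75: none >= 75, wrap to smallest pos 19 -> NA
Op 3: route key 93: none >= 93, wrap to smallest pos 19 -> NA
Op 4: add NB@88 -> ring=[19:NA,88:NB]
Op 5: add NC@5 -> ring=[5:NC,19:NA,88:NB]
Op 6: route key 28: smallest pos >= 28 is 88 -> NB
Op 7: add ND@78 -> ring=[5:NC,19:NA,78:ND,88:NB]
Op 8: remove NC -> ring=[19:NA,78:ND,88:NB]
Op 9: remove NA -> ring=[78:ND,88:NB]
Op 10: route key 96: none >= 96, wrap to smallest pos 78 -> ND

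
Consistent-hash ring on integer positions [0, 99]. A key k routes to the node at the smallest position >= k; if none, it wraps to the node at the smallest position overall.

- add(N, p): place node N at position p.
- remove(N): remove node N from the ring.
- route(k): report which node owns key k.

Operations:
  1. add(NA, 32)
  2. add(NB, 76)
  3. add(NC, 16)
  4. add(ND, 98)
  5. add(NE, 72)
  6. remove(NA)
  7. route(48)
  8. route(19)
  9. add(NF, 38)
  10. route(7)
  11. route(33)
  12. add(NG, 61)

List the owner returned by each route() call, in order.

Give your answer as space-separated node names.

Answer: NE NE NC NF

Derivation:
Op 1: add NA@32 -> ring=[32:NA]
Op 2: add NB@76 -> ring=[32:NA,76:NB]
Op 3: add NC@16 -> ring=[16:NC,32:NA,76:NB]
Op 4: add ND@98 -> ring=[16:NC,32:NA,76:NB,98:ND]
Op 5: add NE@72 -> ring=[16:NC,32:NA,72:NE,76:NB,98:ND]
Op 6: remove NA -> ring=[16:NC,72:NE,76:NB,98:ND]
Op 7: route key 48: smallest pos >= 48 is 72 -> NE
Op 8: route key 19: smallest pos >= 19 is 72 -> NE
Op 9: add NF@38 -> ring=[16:NC,38:NF,72:NE,76:NB,98:ND]
Op 10: route key 7: smallest pos >= 7 is 16 -> NC
Op 11: route key 33: smallest pos >= 33 is 38 -> NF
Op 12: add NG@61 -> ring=[16:NC,38:NF,61:NG,72:NE,76:NB,98:ND]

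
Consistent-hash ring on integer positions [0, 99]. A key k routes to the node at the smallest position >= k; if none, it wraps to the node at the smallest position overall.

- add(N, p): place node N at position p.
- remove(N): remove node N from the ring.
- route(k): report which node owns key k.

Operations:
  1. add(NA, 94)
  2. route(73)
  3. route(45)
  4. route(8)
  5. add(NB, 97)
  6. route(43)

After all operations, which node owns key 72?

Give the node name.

Answer: NA

Derivation:
Op 1: add NA@94 -> ring=[94:NA]
Op 2: route key 73: smallest pos >= 73 is 94 -> NA
Op 3: route key 45: smallest pos >= 45 is 94 -> NA
Op 4: route key 8: smallest pos >= 8 is 94 -> NA
Op 5: add NB@97 -> ring=[94:NA,97:NB]
Op 6: route key 43: smallest pos >= 43 is 94 -> NA
Final route key 72: smallest pos >= 72 is 94 -> NA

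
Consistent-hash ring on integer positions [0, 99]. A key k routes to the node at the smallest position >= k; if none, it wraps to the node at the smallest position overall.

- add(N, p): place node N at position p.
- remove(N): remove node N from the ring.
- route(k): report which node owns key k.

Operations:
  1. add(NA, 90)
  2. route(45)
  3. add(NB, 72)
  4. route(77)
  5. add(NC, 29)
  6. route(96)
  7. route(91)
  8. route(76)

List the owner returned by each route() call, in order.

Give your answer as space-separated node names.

Answer: NA NA NC NC NA

Derivation:
Op 1: add NA@90 -> ring=[90:NA]
Op 2: route key 45: smallest pos >= 45 is 90 -> NA
Op 3: add NB@72 -> ring=[72:NB,90:NA]
Op 4: route key 77: smallest pos >= 77 is 90 -> NA
Op 5: add NC@29 -> ring=[29:NC,72:NB,90:NA]
Op 6: route key 96: none >= 96, wrap to smallest pos 29 -> NC
Op 7: route key 91: none >= 91, wrap to smallest pos 29 -> NC
Op 8: route key 76: smallest pos >= 76 is 90 -> NA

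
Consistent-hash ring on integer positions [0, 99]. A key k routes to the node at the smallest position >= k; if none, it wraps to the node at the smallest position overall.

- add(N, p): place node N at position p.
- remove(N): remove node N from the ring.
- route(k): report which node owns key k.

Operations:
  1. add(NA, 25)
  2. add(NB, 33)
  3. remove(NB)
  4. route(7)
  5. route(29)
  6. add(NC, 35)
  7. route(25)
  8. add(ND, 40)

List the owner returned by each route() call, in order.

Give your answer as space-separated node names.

Op 1: add NA@25 -> ring=[25:NA]
Op 2: add NB@33 -> ring=[25:NA,33:NB]
Op 3: remove NB -> ring=[25:NA]
Op 4: route key 7: smallest pos >= 7 is 25 -> NA
Op 5: route key 29: none >= 29, wrap to smallest pos 25 -> NA
Op 6: add NC@35 -> ring=[25:NA,35:NC]
Op 7: route key 25: smallest pos >= 25 is 25 -> NA
Op 8: add ND@40 -> ring=[25:NA,35:NC,40:ND]

Answer: NA NA NA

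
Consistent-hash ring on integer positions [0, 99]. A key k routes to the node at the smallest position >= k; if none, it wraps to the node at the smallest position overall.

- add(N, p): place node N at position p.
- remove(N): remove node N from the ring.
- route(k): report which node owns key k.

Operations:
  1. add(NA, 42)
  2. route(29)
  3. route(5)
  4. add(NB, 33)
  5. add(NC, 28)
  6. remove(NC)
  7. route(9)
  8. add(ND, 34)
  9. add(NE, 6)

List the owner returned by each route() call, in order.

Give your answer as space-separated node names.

Answer: NA NA NB

Derivation:
Op 1: add NA@42 -> ring=[42:NA]
Op 2: route key 29: smallest pos >= 29 is 42 -> NA
Op 3: route key 5: smallest pos >= 5 is 42 -> NA
Op 4: add NB@33 -> ring=[33:NB,42:NA]
Op 5: add NC@28 -> ring=[28:NC,33:NB,42:NA]
Op 6: remove NC -> ring=[33:NB,42:NA]
Op 7: route key 9: smallest pos >= 9 is 33 -> NB
Op 8: add ND@34 -> ring=[33:NB,34:ND,42:NA]
Op 9: add NE@6 -> ring=[6:NE,33:NB,34:ND,42:NA]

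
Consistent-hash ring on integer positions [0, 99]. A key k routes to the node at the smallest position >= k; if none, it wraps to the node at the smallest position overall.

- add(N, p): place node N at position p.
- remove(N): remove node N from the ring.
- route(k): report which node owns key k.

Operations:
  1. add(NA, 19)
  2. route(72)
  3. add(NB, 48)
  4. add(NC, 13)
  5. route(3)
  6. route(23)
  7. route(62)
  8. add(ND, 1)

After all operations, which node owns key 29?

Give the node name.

Op 1: add NA@19 -> ring=[19:NA]
Op 2: route key 72: none >= 72, wrap to smallest pos 19 -> NA
Op 3: add NB@48 -> ring=[19:NA,48:NB]
Op 4: add NC@13 -> ring=[13:NC,19:NA,48:NB]
Op 5: route key 3: smallest pos >= 3 is 13 -> NC
Op 6: route key 23: smallest pos >= 23 is 48 -> NB
Op 7: route key 62: none >= 62, wrap to smallest pos 13 -> NC
Op 8: add ND@1 -> ring=[1:ND,13:NC,19:NA,48:NB]
Final route key 29: smallest pos >= 29 is 48 -> NB

Answer: NB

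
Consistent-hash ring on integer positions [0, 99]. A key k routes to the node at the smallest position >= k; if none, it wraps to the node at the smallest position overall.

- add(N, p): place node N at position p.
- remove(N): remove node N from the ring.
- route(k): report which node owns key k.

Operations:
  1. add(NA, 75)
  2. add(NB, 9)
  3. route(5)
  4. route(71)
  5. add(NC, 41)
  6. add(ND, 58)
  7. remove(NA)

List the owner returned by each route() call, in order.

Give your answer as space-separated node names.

Op 1: add NA@75 -> ring=[75:NA]
Op 2: add NB@9 -> ring=[9:NB,75:NA]
Op 3: route key 5: smallest pos >= 5 is 9 -> NB
Op 4: route key 71: smallest pos >= 71 is 75 -> NA
Op 5: add NC@41 -> ring=[9:NB,41:NC,75:NA]
Op 6: add ND@58 -> ring=[9:NB,41:NC,58:ND,75:NA]
Op 7: remove NA -> ring=[9:NB,41:NC,58:ND]

Answer: NB NA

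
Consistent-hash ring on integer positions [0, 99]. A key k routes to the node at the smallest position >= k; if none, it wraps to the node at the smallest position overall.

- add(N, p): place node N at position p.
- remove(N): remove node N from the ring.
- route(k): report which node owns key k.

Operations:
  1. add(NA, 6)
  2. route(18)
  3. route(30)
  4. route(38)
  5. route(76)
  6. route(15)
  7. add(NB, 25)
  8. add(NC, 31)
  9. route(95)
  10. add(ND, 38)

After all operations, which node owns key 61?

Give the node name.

Answer: NA

Derivation:
Op 1: add NA@6 -> ring=[6:NA]
Op 2: route key 18: none >= 18, wrap to smallest pos 6 -> NA
Op 3: route key 30: none >= 30, wrap to smallest pos 6 -> NA
Op 4: route key 38: none >= 38, wrap to smallest pos 6 -> NA
Op 5: route key 76: none >= 76, wrap to smallest pos 6 -> NA
Op 6: route key 15: none >= 15, wrap to smallest pos 6 -> NA
Op 7: add NB@25 -> ring=[6:NA,25:NB]
Op 8: add NC@31 -> ring=[6:NA,25:NB,31:NC]
Op 9: route key 95: none >= 95, wrap to smallest pos 6 -> NA
Op 10: add ND@38 -> ring=[6:NA,25:NB,31:NC,38:ND]
Final route key 61: none >= 61, wrap to smallest pos 6 -> NA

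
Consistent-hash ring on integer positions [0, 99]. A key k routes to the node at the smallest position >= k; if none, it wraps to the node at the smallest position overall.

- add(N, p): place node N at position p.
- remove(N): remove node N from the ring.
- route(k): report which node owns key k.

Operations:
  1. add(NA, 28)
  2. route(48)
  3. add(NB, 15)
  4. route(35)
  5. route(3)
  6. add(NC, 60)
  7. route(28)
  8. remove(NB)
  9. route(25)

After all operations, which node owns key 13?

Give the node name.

Answer: NA

Derivation:
Op 1: add NA@28 -> ring=[28:NA]
Op 2: route key 48: none >= 48, wrap to smallest pos 28 -> NA
Op 3: add NB@15 -> ring=[15:NB,28:NA]
Op 4: route key 35: none >= 35, wrap to smallest pos 15 -> NB
Op 5: route key 3: smallest pos >= 3 is 15 -> NB
Op 6: add NC@60 -> ring=[15:NB,28:NA,60:NC]
Op 7: route key 28: smallest pos >= 28 is 28 -> NA
Op 8: remove NB -> ring=[28:NA,60:NC]
Op 9: route key 25: smallest pos >= 25 is 28 -> NA
Final route key 13: smallest pos >= 13 is 28 -> NA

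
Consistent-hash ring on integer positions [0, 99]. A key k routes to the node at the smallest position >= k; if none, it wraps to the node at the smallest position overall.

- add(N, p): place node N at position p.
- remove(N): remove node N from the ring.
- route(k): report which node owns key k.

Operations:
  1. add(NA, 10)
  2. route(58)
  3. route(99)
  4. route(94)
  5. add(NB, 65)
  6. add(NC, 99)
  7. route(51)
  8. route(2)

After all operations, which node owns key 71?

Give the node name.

Op 1: add NA@10 -> ring=[10:NA]
Op 2: route key 58: none >= 58, wrap to smallest pos 10 -> NA
Op 3: route key 99: none >= 99, wrap to smallest pos 10 -> NA
Op 4: route key 94: none >= 94, wrap to smallest pos 10 -> NA
Op 5: add NB@65 -> ring=[10:NA,65:NB]
Op 6: add NC@99 -> ring=[10:NA,65:NB,99:NC]
Op 7: route key 51: smallest pos >= 51 is 65 -> NB
Op 8: route key 2: smallest pos >= 2 is 10 -> NA
Final route key 71: smallest pos >= 71 is 99 -> NC

Answer: NC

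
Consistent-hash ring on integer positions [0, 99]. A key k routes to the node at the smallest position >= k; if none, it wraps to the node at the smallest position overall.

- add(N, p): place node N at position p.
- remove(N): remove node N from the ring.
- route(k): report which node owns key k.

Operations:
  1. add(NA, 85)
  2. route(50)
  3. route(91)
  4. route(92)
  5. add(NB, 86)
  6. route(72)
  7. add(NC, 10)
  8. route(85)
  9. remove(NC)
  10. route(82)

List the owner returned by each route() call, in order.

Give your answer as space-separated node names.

Op 1: add NA@85 -> ring=[85:NA]
Op 2: route key 50: smallest pos >= 50 is 85 -> NA
Op 3: route key 91: none >= 91, wrap to smallest pos 85 -> NA
Op 4: route key 92: none >= 92, wrap to smallest pos 85 -> NA
Op 5: add NB@86 -> ring=[85:NA,86:NB]
Op 6: route key 72: smallest pos >= 72 is 85 -> NA
Op 7: add NC@10 -> ring=[10:NC,85:NA,86:NB]
Op 8: route key 85: smallest pos >= 85 is 85 -> NA
Op 9: remove NC -> ring=[85:NA,86:NB]
Op 10: route key 82: smallest pos >= 82 is 85 -> NA

Answer: NA NA NA NA NA NA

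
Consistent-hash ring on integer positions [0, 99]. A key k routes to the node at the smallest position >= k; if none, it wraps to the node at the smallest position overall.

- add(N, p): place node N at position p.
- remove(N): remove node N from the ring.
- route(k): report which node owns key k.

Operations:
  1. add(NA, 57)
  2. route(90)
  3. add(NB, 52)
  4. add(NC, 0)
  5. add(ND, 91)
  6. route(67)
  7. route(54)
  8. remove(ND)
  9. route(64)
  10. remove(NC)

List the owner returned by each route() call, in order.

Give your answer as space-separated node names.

Answer: NA ND NA NC

Derivation:
Op 1: add NA@57 -> ring=[57:NA]
Op 2: route key 90: none >= 90, wrap to smallest pos 57 -> NA
Op 3: add NB@52 -> ring=[52:NB,57:NA]
Op 4: add NC@0 -> ring=[0:NC,52:NB,57:NA]
Op 5: add ND@91 -> ring=[0:NC,52:NB,57:NA,91:ND]
Op 6: route key 67: smallest pos >= 67 is 91 -> ND
Op 7: route key 54: smallest pos >= 54 is 57 -> NA
Op 8: remove ND -> ring=[0:NC,52:NB,57:NA]
Op 9: route key 64: none >= 64, wrap to smallest pos 0 -> NC
Op 10: remove NC -> ring=[52:NB,57:NA]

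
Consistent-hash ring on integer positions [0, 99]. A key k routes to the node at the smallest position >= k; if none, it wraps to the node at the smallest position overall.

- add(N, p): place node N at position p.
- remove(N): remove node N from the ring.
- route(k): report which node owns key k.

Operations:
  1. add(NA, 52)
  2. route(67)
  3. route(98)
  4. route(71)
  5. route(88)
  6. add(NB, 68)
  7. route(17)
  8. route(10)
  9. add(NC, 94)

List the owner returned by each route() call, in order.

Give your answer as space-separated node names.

Answer: NA NA NA NA NA NA

Derivation:
Op 1: add NA@52 -> ring=[52:NA]
Op 2: route key 67: none >= 67, wrap to smallest pos 52 -> NA
Op 3: route key 98: none >= 98, wrap to smallest pos 52 -> NA
Op 4: route key 71: none >= 71, wrap to smallest pos 52 -> NA
Op 5: route key 88: none >= 88, wrap to smallest pos 52 -> NA
Op 6: add NB@68 -> ring=[52:NA,68:NB]
Op 7: route key 17: smallest pos >= 17 is 52 -> NA
Op 8: route key 10: smallest pos >= 10 is 52 -> NA
Op 9: add NC@94 -> ring=[52:NA,68:NB,94:NC]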